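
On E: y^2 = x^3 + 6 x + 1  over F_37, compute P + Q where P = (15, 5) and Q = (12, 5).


P != Q, so use the chord formula.
s = (y2 - y1) / (x2 - x1) = (0) / (34) mod 37 = 0
x3 = s^2 - x1 - x2 mod 37 = 0^2 - 15 - 12 = 10
y3 = s (x1 - x3) - y1 mod 37 = 0 * (15 - 10) - 5 = 32

P + Q = (10, 32)


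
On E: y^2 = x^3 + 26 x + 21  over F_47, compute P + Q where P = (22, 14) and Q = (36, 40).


P != Q, so use the chord formula.
s = (y2 - y1) / (x2 - x1) = (26) / (14) mod 47 = 22
x3 = s^2 - x1 - x2 mod 47 = 22^2 - 22 - 36 = 3
y3 = s (x1 - x3) - y1 mod 47 = 22 * (22 - 3) - 14 = 28

P + Q = (3, 28)


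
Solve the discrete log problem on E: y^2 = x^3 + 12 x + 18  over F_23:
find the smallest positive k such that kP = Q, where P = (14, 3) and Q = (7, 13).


Enumerate multiples of P until we hit Q = (7, 13):
  1P = (14, 3)
  2P = (13, 5)
  3P = (0, 15)
  4P = (21, 3)
  5P = (11, 20)
  6P = (2, 21)
  7P = (15, 10)
  8P = (20, 1)
  9P = (7, 10)
  10P = (3, 9)
  11P = (12, 21)
  12P = (9, 21)
  13P = (1, 10)
  14P = (17, 11)
  15P = (17, 12)
  16P = (1, 13)
  17P = (9, 2)
  18P = (12, 2)
  19P = (3, 14)
  20P = (7, 13)
Match found at i = 20.

k = 20


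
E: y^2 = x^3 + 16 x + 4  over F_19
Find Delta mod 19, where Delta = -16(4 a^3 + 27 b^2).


4 a^3 + 27 b^2 = 4*16^3 + 27*4^2 = 16384 + 432 = 16816
Delta = -16 * (16816) = -269056
Delta mod 19 = 3

Delta = 3 (mod 19)


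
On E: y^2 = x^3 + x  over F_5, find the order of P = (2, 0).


Compute successive multiples of P until we hit O:
  1P = (2, 0)
  2P = O

ord(P) = 2


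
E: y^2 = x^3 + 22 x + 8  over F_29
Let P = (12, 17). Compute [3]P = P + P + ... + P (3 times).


k = 3 = 11_2 (binary, LSB first: 11)
Double-and-add from P = (12, 17):
  bit 0 = 1: acc = O + (12, 17) = (12, 17)
  bit 1 = 1: acc = (12, 17) + (9, 6) = (15, 1)

3P = (15, 1)


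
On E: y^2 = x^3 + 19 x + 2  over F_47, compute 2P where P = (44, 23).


Doubling: s = (3 x1^2 + a) / (2 y1)
s = (3*44^2 + 19) / (2*23) mod 47 = 1
x3 = s^2 - 2 x1 mod 47 = 1^2 - 2*44 = 7
y3 = s (x1 - x3) - y1 mod 47 = 1 * (44 - 7) - 23 = 14

2P = (7, 14)


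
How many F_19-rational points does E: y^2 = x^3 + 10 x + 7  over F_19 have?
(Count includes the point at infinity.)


For each x in F_19, count y with y^2 = x^3 + 10 x + 7 mod 19:
  x = 0: RHS = 7, y in [8, 11]  -> 2 point(s)
  x = 2: RHS = 16, y in [4, 15]  -> 2 point(s)
  x = 3: RHS = 7, y in [8, 11]  -> 2 point(s)
  x = 4: RHS = 16, y in [4, 15]  -> 2 point(s)
  x = 5: RHS = 11, y in [7, 12]  -> 2 point(s)
  x = 6: RHS = 17, y in [6, 13]  -> 2 point(s)
  x = 9: RHS = 9, y in [3, 16]  -> 2 point(s)
  x = 10: RHS = 5, y in [9, 10]  -> 2 point(s)
  x = 11: RHS = 4, y in [2, 17]  -> 2 point(s)
  x = 13: RHS = 16, y in [4, 15]  -> 2 point(s)
  x = 15: RHS = 17, y in [6, 13]  -> 2 point(s)
  x = 16: RHS = 7, y in [8, 11]  -> 2 point(s)
  x = 17: RHS = 17, y in [6, 13]  -> 2 point(s)
Affine points: 26. Add the point at infinity: total = 27.

#E(F_19) = 27


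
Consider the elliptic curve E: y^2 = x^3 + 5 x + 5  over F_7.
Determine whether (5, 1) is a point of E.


Check whether y^2 = x^3 + 5 x + 5 (mod 7) for (x, y) = (5, 1).
LHS: y^2 = 1^2 mod 7 = 1
RHS: x^3 + 5 x + 5 = 5^3 + 5*5 + 5 mod 7 = 1
LHS = RHS

Yes, on the curve


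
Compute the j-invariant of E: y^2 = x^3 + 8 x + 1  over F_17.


Delta = -16(4 a^3 + 27 b^2) mod 17 = 1
-1728 * (4 a)^3 = -1728 * (4*8)^3 mod 17 = 3
j = 3 * 1^(-1) mod 17 = 3

j = 3 (mod 17)


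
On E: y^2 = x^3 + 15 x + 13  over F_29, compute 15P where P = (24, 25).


k = 15 = 1111_2 (binary, LSB first: 1111)
Double-and-add from P = (24, 25):
  bit 0 = 1: acc = O + (24, 25) = (24, 25)
  bit 1 = 1: acc = (24, 25) + (26, 12) = (14, 26)
  bit 2 = 1: acc = (14, 26) + (0, 19) = (8, 6)
  bit 3 = 1: acc = (8, 6) + (6, 0) = (24, 4)

15P = (24, 4)


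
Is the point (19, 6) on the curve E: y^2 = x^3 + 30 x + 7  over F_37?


Check whether y^2 = x^3 + 30 x + 7 (mod 37) for (x, y) = (19, 6).
LHS: y^2 = 6^2 mod 37 = 36
RHS: x^3 + 30 x + 7 = 19^3 + 30*19 + 7 mod 37 = 36
LHS = RHS

Yes, on the curve


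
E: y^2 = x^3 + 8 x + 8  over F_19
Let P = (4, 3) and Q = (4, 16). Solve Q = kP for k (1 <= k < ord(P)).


Enumerate multiples of P until we hit Q = (4, 16):
  1P = (4, 3)
  2P = (1, 6)
  3P = (15, 8)
  4P = (9, 12)
  5P = (10, 9)
  6P = (6, 14)
  7P = (6, 5)
  8P = (10, 10)
  9P = (9, 7)
  10P = (15, 11)
  11P = (1, 13)
  12P = (4, 16)
Match found at i = 12.

k = 12


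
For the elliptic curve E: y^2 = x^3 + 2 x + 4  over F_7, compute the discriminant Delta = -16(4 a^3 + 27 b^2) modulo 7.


4 a^3 + 27 b^2 = 4*2^3 + 27*4^2 = 32 + 432 = 464
Delta = -16 * (464) = -7424
Delta mod 7 = 3

Delta = 3 (mod 7)


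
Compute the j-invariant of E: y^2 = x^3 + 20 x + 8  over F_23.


Delta = -16(4 a^3 + 27 b^2) mod 23 = 1
-1728 * (4 a)^3 = -1728 * (4*20)^3 mod 23 = 9
j = 9 * 1^(-1) mod 23 = 9

j = 9 (mod 23)


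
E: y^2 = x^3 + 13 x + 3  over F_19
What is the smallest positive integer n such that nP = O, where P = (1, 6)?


Compute successive multiples of P until we hit O:
  1P = (1, 6)
  2P = (4, 9)
  3P = (15, 18)
  4P = (8, 7)
  5P = (17, 8)
  6P = (12, 14)
  7P = (7, 0)
  8P = (12, 5)
  ... (continuing to 14P)
  14P = O

ord(P) = 14


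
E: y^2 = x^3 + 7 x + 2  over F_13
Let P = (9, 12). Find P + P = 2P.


Doubling: s = (3 x1^2 + a) / (2 y1)
s = (3*9^2 + 7) / (2*12) mod 13 = 5
x3 = s^2 - 2 x1 mod 13 = 5^2 - 2*9 = 7
y3 = s (x1 - x3) - y1 mod 13 = 5 * (9 - 7) - 12 = 11

2P = (7, 11)


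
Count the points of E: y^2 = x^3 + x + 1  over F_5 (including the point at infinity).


For each x in F_5, count y with y^2 = x^3 + 1 x + 1 mod 5:
  x = 0: RHS = 1, y in [1, 4]  -> 2 point(s)
  x = 2: RHS = 1, y in [1, 4]  -> 2 point(s)
  x = 3: RHS = 1, y in [1, 4]  -> 2 point(s)
  x = 4: RHS = 4, y in [2, 3]  -> 2 point(s)
Affine points: 8. Add the point at infinity: total = 9.

#E(F_5) = 9


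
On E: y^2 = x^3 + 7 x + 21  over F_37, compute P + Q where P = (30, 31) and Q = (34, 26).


P != Q, so use the chord formula.
s = (y2 - y1) / (x2 - x1) = (32) / (4) mod 37 = 8
x3 = s^2 - x1 - x2 mod 37 = 8^2 - 30 - 34 = 0
y3 = s (x1 - x3) - y1 mod 37 = 8 * (30 - 0) - 31 = 24

P + Q = (0, 24)


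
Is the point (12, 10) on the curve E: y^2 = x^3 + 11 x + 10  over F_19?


Check whether y^2 = x^3 + 11 x + 10 (mod 19) for (x, y) = (12, 10).
LHS: y^2 = 10^2 mod 19 = 5
RHS: x^3 + 11 x + 10 = 12^3 + 11*12 + 10 mod 19 = 8
LHS != RHS

No, not on the curve


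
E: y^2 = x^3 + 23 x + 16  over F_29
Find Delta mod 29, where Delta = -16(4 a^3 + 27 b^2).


4 a^3 + 27 b^2 = 4*23^3 + 27*16^2 = 48668 + 6912 = 55580
Delta = -16 * (55580) = -889280
Delta mod 29 = 5

Delta = 5 (mod 29)


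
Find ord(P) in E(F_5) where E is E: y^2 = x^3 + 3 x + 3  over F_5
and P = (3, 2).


Compute successive multiples of P until we hit O:
  1P = (3, 2)
  2P = (4, 3)
  3P = (4, 2)
  4P = (3, 3)
  5P = O

ord(P) = 5


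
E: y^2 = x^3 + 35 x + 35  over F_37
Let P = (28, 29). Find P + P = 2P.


Doubling: s = (3 x1^2 + a) / (2 y1)
s = (3*28^2 + 35) / (2*29) mod 37 = 15
x3 = s^2 - 2 x1 mod 37 = 15^2 - 2*28 = 21
y3 = s (x1 - x3) - y1 mod 37 = 15 * (28 - 21) - 29 = 2

2P = (21, 2)


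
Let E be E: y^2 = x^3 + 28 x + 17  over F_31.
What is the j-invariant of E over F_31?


Delta = -16(4 a^3 + 27 b^2) mod 31 = 12
-1728 * (4 a)^3 = -1728 * (4*28)^3 mod 31 = 2
j = 2 * 12^(-1) mod 31 = 26

j = 26 (mod 31)


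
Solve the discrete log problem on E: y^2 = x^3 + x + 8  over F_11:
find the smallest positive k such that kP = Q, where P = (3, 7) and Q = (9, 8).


Enumerate multiples of P until we hit Q = (9, 8):
  1P = (3, 7)
  2P = (9, 3)
  3P = (8, 0)
  4P = (9, 8)
Match found at i = 4.

k = 4


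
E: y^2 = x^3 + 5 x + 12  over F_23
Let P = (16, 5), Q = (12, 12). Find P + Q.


P != Q, so use the chord formula.
s = (y2 - y1) / (x2 - x1) = (7) / (19) mod 23 = 4
x3 = s^2 - x1 - x2 mod 23 = 4^2 - 16 - 12 = 11
y3 = s (x1 - x3) - y1 mod 23 = 4 * (16 - 11) - 5 = 15

P + Q = (11, 15)


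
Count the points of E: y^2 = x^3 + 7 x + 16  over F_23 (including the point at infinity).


For each x in F_23, count y with y^2 = x^3 + 7 x + 16 mod 23:
  x = 0: RHS = 16, y in [4, 19]  -> 2 point(s)
  x = 1: RHS = 1, y in [1, 22]  -> 2 point(s)
  x = 3: RHS = 18, y in [8, 15]  -> 2 point(s)
  x = 4: RHS = 16, y in [4, 19]  -> 2 point(s)
  x = 8: RHS = 9, y in [3, 20]  -> 2 point(s)
  x = 9: RHS = 3, y in [7, 16]  -> 2 point(s)
  x = 13: RHS = 4, y in [2, 21]  -> 2 point(s)
  x = 14: RHS = 6, y in [11, 12]  -> 2 point(s)
  x = 15: RHS = 0, y in [0]  -> 1 point(s)
  x = 19: RHS = 16, y in [4, 19]  -> 2 point(s)
  x = 22: RHS = 8, y in [10, 13]  -> 2 point(s)
Affine points: 21. Add the point at infinity: total = 22.

#E(F_23) = 22


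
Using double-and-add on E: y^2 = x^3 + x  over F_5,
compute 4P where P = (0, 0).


k = 4 = 100_2 (binary, LSB first: 001)
Double-and-add from P = (0, 0):
  bit 0 = 0: acc unchanged = O
  bit 1 = 0: acc unchanged = O
  bit 2 = 1: acc = O + O = O

4P = O


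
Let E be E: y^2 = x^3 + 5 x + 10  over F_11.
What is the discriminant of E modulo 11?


4 a^3 + 27 b^2 = 4*5^3 + 27*10^2 = 500 + 2700 = 3200
Delta = -16 * (3200) = -51200
Delta mod 11 = 5

Delta = 5 (mod 11)


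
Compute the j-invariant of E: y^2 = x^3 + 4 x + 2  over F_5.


Delta = -16(4 a^3 + 27 b^2) mod 5 = 1
-1728 * (4 a)^3 = -1728 * (4*4)^3 mod 5 = 2
j = 2 * 1^(-1) mod 5 = 2

j = 2 (mod 5)


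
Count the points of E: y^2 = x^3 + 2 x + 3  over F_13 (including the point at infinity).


For each x in F_13, count y with y^2 = x^3 + 2 x + 3 mod 13:
  x = 0: RHS = 3, y in [4, 9]  -> 2 point(s)
  x = 3: RHS = 10, y in [6, 7]  -> 2 point(s)
  x = 4: RHS = 10, y in [6, 7]  -> 2 point(s)
  x = 6: RHS = 10, y in [6, 7]  -> 2 point(s)
  x = 7: RHS = 9, y in [3, 10]  -> 2 point(s)
  x = 9: RHS = 9, y in [3, 10]  -> 2 point(s)
  x = 10: RHS = 9, y in [3, 10]  -> 2 point(s)
  x = 11: RHS = 4, y in [2, 11]  -> 2 point(s)
  x = 12: RHS = 0, y in [0]  -> 1 point(s)
Affine points: 17. Add the point at infinity: total = 18.

#E(F_13) = 18


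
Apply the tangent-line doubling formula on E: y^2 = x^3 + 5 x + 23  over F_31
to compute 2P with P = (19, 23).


Doubling: s = (3 x1^2 + a) / (2 y1)
s = (3*19^2 + 5) / (2*23) mod 31 = 25
x3 = s^2 - 2 x1 mod 31 = 25^2 - 2*19 = 29
y3 = s (x1 - x3) - y1 mod 31 = 25 * (19 - 29) - 23 = 6

2P = (29, 6)


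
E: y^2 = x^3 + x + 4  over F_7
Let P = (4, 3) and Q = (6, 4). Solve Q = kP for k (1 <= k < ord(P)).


Enumerate multiples of P until we hit Q = (6, 4):
  1P = (4, 3)
  2P = (6, 4)
Match found at i = 2.

k = 2


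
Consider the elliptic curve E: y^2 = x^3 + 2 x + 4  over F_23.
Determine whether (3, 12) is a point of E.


Check whether y^2 = x^3 + 2 x + 4 (mod 23) for (x, y) = (3, 12).
LHS: y^2 = 12^2 mod 23 = 6
RHS: x^3 + 2 x + 4 = 3^3 + 2*3 + 4 mod 23 = 14
LHS != RHS

No, not on the curve


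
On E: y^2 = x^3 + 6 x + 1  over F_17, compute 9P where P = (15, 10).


k = 9 = 1001_2 (binary, LSB first: 1001)
Double-and-add from P = (15, 10):
  bit 0 = 1: acc = O + (15, 10) = (15, 10)
  bit 1 = 0: acc unchanged = (15, 10)
  bit 2 = 0: acc unchanged = (15, 10)
  bit 3 = 1: acc = (15, 10) + (0, 16) = (11, 2)

9P = (11, 2)


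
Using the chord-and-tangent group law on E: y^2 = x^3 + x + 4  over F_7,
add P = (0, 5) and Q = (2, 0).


P != Q, so use the chord formula.
s = (y2 - y1) / (x2 - x1) = (2) / (2) mod 7 = 1
x3 = s^2 - x1 - x2 mod 7 = 1^2 - 0 - 2 = 6
y3 = s (x1 - x3) - y1 mod 7 = 1 * (0 - 6) - 5 = 3

P + Q = (6, 3)


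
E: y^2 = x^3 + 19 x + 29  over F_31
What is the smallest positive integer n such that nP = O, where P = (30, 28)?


Compute successive multiples of P until we hit O:
  1P = (30, 28)
  2P = (12, 30)
  3P = (7, 28)
  4P = (25, 3)
  5P = (1, 24)
  6P = (4, 13)
  7P = (6, 24)
  8P = (20, 15)
  ... (continuing to 38P)
  38P = O

ord(P) = 38


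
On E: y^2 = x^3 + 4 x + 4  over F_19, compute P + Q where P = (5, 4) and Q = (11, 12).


P != Q, so use the chord formula.
s = (y2 - y1) / (x2 - x1) = (8) / (6) mod 19 = 14
x3 = s^2 - x1 - x2 mod 19 = 14^2 - 5 - 11 = 9
y3 = s (x1 - x3) - y1 mod 19 = 14 * (5 - 9) - 4 = 16

P + Q = (9, 16)


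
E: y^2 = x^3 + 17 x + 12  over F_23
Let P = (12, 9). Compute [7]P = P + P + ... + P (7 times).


k = 7 = 111_2 (binary, LSB first: 111)
Double-and-add from P = (12, 9):
  bit 0 = 1: acc = O + (12, 9) = (12, 9)
  bit 1 = 1: acc = (12, 9) + (2, 13) = (11, 9)
  bit 2 = 1: acc = (11, 9) + (0, 14) = (20, 16)

7P = (20, 16)


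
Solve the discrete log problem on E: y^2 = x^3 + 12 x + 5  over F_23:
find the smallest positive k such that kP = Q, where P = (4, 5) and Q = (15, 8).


Enumerate multiples of P until we hit Q = (15, 8):
  1P = (4, 5)
  2P = (5, 12)
  3P = (17, 19)
  4P = (15, 15)
  5P = (13, 14)
  6P = (7, 15)
  7P = (18, 2)
  8P = (19, 13)
  9P = (1, 15)
  10P = (1, 8)
  11P = (19, 10)
  12P = (18, 21)
  13P = (7, 8)
  14P = (13, 9)
  15P = (15, 8)
Match found at i = 15.

k = 15


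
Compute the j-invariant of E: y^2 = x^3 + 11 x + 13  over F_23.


Delta = -16(4 a^3 + 27 b^2) mod 23 = 2
-1728 * (4 a)^3 = -1728 * (4*11)^3 mod 23 = 1
j = 1 * 2^(-1) mod 23 = 12

j = 12 (mod 23)


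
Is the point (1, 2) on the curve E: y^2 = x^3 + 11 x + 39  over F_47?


Check whether y^2 = x^3 + 11 x + 39 (mod 47) for (x, y) = (1, 2).
LHS: y^2 = 2^2 mod 47 = 4
RHS: x^3 + 11 x + 39 = 1^3 + 11*1 + 39 mod 47 = 4
LHS = RHS

Yes, on the curve


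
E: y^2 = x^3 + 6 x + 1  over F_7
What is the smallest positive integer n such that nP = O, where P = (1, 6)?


Compute successive multiples of P until we hit O:
  1P = (1, 6)
  2P = (6, 6)
  3P = (0, 1)
  4P = (3, 5)
  5P = (5, 3)
  6P = (2, 0)
  7P = (5, 4)
  8P = (3, 2)
  ... (continuing to 12P)
  12P = O

ord(P) = 12


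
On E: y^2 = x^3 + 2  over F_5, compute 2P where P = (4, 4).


Doubling: s = (3 x1^2 + a) / (2 y1)
s = (3*4^2 + 0) / (2*4) mod 5 = 1
x3 = s^2 - 2 x1 mod 5 = 1^2 - 2*4 = 3
y3 = s (x1 - x3) - y1 mod 5 = 1 * (4 - 3) - 4 = 2

2P = (3, 2)


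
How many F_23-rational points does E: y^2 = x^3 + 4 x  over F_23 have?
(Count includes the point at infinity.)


For each x in F_23, count y with y^2 = x^3 + 4 x + 0 mod 23:
  x = 0: RHS = 0, y in [0]  -> 1 point(s)
  x = 2: RHS = 16, y in [4, 19]  -> 2 point(s)
  x = 3: RHS = 16, y in [4, 19]  -> 2 point(s)
  x = 7: RHS = 3, y in [7, 16]  -> 2 point(s)
  x = 9: RHS = 6, y in [11, 12]  -> 2 point(s)
  x = 11: RHS = 18, y in [8, 15]  -> 2 point(s)
  x = 13: RHS = 18, y in [8, 15]  -> 2 point(s)
  x = 15: RHS = 8, y in [10, 13]  -> 2 point(s)
  x = 17: RHS = 13, y in [6, 17]  -> 2 point(s)
  x = 18: RHS = 16, y in [4, 19]  -> 2 point(s)
  x = 19: RHS = 12, y in [9, 14]  -> 2 point(s)
  x = 22: RHS = 18, y in [8, 15]  -> 2 point(s)
Affine points: 23. Add the point at infinity: total = 24.

#E(F_23) = 24


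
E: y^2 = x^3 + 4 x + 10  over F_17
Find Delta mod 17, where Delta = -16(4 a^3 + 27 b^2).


4 a^3 + 27 b^2 = 4*4^3 + 27*10^2 = 256 + 2700 = 2956
Delta = -16 * (2956) = -47296
Delta mod 17 = 15

Delta = 15 (mod 17)


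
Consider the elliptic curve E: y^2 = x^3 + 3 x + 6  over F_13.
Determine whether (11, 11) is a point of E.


Check whether y^2 = x^3 + 3 x + 6 (mod 13) for (x, y) = (11, 11).
LHS: y^2 = 11^2 mod 13 = 4
RHS: x^3 + 3 x + 6 = 11^3 + 3*11 + 6 mod 13 = 5
LHS != RHS

No, not on the curve


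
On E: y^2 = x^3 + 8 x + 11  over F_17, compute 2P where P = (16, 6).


Doubling: s = (3 x1^2 + a) / (2 y1)
s = (3*16^2 + 8) / (2*6) mod 17 = 8
x3 = s^2 - 2 x1 mod 17 = 8^2 - 2*16 = 15
y3 = s (x1 - x3) - y1 mod 17 = 8 * (16 - 15) - 6 = 2

2P = (15, 2)


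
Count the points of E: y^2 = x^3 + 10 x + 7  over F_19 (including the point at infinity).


For each x in F_19, count y with y^2 = x^3 + 10 x + 7 mod 19:
  x = 0: RHS = 7, y in [8, 11]  -> 2 point(s)
  x = 2: RHS = 16, y in [4, 15]  -> 2 point(s)
  x = 3: RHS = 7, y in [8, 11]  -> 2 point(s)
  x = 4: RHS = 16, y in [4, 15]  -> 2 point(s)
  x = 5: RHS = 11, y in [7, 12]  -> 2 point(s)
  x = 6: RHS = 17, y in [6, 13]  -> 2 point(s)
  x = 9: RHS = 9, y in [3, 16]  -> 2 point(s)
  x = 10: RHS = 5, y in [9, 10]  -> 2 point(s)
  x = 11: RHS = 4, y in [2, 17]  -> 2 point(s)
  x = 13: RHS = 16, y in [4, 15]  -> 2 point(s)
  x = 15: RHS = 17, y in [6, 13]  -> 2 point(s)
  x = 16: RHS = 7, y in [8, 11]  -> 2 point(s)
  x = 17: RHS = 17, y in [6, 13]  -> 2 point(s)
Affine points: 26. Add the point at infinity: total = 27.

#E(F_19) = 27


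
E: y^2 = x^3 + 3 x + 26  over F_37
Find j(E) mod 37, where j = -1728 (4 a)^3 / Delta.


Delta = -16(4 a^3 + 27 b^2) mod 37 = 20
-1728 * (4 a)^3 = -1728 * (4*3)^3 mod 37 = 27
j = 27 * 20^(-1) mod 37 = 18

j = 18 (mod 37)


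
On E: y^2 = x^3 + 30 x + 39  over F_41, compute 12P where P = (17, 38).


k = 12 = 1100_2 (binary, LSB first: 0011)
Double-and-add from P = (17, 38):
  bit 0 = 0: acc unchanged = O
  bit 1 = 0: acc unchanged = O
  bit 2 = 1: acc = O + (12, 6) = (12, 6)
  bit 3 = 1: acc = (12, 6) + (13, 17) = (14, 13)

12P = (14, 13)


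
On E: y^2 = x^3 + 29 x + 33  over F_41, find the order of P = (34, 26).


Compute successive multiples of P until we hit O:
  1P = (34, 26)
  2P = (24, 11)
  3P = (16, 1)
  4P = (9, 11)
  5P = (0, 19)
  6P = (8, 30)
  7P = (8, 11)
  8P = (0, 22)
  ... (continuing to 13P)
  13P = O

ord(P) = 13


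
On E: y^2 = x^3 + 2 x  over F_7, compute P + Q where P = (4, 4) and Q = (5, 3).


P != Q, so use the chord formula.
s = (y2 - y1) / (x2 - x1) = (6) / (1) mod 7 = 6
x3 = s^2 - x1 - x2 mod 7 = 6^2 - 4 - 5 = 6
y3 = s (x1 - x3) - y1 mod 7 = 6 * (4 - 6) - 4 = 5

P + Q = (6, 5)


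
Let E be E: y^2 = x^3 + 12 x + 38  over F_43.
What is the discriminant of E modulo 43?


4 a^3 + 27 b^2 = 4*12^3 + 27*38^2 = 6912 + 38988 = 45900
Delta = -16 * (45900) = -734400
Delta mod 43 = 40

Delta = 40 (mod 43)


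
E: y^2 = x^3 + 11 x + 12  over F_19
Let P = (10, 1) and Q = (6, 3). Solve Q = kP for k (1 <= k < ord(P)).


Enumerate multiples of P until we hit Q = (6, 3):
  1P = (10, 1)
  2P = (16, 16)
  3P = (4, 14)
  4P = (6, 3)
Match found at i = 4.

k = 4


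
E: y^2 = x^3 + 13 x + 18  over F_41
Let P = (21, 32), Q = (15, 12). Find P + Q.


P != Q, so use the chord formula.
s = (y2 - y1) / (x2 - x1) = (21) / (35) mod 41 = 17
x3 = s^2 - x1 - x2 mod 41 = 17^2 - 21 - 15 = 7
y3 = s (x1 - x3) - y1 mod 41 = 17 * (21 - 7) - 32 = 1

P + Q = (7, 1)


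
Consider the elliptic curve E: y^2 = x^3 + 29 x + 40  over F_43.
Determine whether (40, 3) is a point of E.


Check whether y^2 = x^3 + 29 x + 40 (mod 43) for (x, y) = (40, 3).
LHS: y^2 = 3^2 mod 43 = 9
RHS: x^3 + 29 x + 40 = 40^3 + 29*40 + 40 mod 43 = 12
LHS != RHS

No, not on the curve


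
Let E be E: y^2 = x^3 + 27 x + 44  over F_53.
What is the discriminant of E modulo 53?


4 a^3 + 27 b^2 = 4*27^3 + 27*44^2 = 78732 + 52272 = 131004
Delta = -16 * (131004) = -2096064
Delta mod 53 = 33

Delta = 33 (mod 53)


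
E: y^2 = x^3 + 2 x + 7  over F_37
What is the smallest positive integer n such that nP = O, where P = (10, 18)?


Compute successive multiples of P until we hit O:
  1P = (10, 18)
  2P = (16, 18)
  3P = (11, 19)
  4P = (17, 12)
  5P = (13, 11)
  6P = (3, 15)
  7P = (34, 14)
  8P = (29, 16)
  ... (continuing to 34P)
  34P = O

ord(P) = 34


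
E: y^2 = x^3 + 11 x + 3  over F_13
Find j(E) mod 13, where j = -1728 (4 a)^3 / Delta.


Delta = -16(4 a^3 + 27 b^2) mod 13 = 4
-1728 * (4 a)^3 = -1728 * (4*11)^3 mod 13 = 8
j = 8 * 4^(-1) mod 13 = 2

j = 2 (mod 13)


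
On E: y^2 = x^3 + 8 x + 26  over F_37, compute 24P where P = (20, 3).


k = 24 = 11000_2 (binary, LSB first: 00011)
Double-and-add from P = (20, 3):
  bit 0 = 0: acc unchanged = O
  bit 1 = 0: acc unchanged = O
  bit 2 = 0: acc unchanged = O
  bit 3 = 1: acc = O + (0, 27) = (0, 27)
  bit 4 = 1: acc = (0, 27) + (12, 0) = (0, 10)

24P = (0, 10)


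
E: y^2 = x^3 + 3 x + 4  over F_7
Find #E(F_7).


For each x in F_7, count y with y^2 = x^3 + 3 x + 4 mod 7:
  x = 0: RHS = 4, y in [2, 5]  -> 2 point(s)
  x = 1: RHS = 1, y in [1, 6]  -> 2 point(s)
  x = 2: RHS = 4, y in [2, 5]  -> 2 point(s)
  x = 5: RHS = 4, y in [2, 5]  -> 2 point(s)
  x = 6: RHS = 0, y in [0]  -> 1 point(s)
Affine points: 9. Add the point at infinity: total = 10.

#E(F_7) = 10


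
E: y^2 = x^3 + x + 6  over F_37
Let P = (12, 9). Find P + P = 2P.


Doubling: s = (3 x1^2 + a) / (2 y1)
s = (3*12^2 + 1) / (2*9) mod 37 = 22
x3 = s^2 - 2 x1 mod 37 = 22^2 - 2*12 = 16
y3 = s (x1 - x3) - y1 mod 37 = 22 * (12 - 16) - 9 = 14

2P = (16, 14)


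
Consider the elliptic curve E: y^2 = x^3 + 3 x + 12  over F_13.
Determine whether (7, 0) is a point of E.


Check whether y^2 = x^3 + 3 x + 12 (mod 13) for (x, y) = (7, 0).
LHS: y^2 = 0^2 mod 13 = 0
RHS: x^3 + 3 x + 12 = 7^3 + 3*7 + 12 mod 13 = 12
LHS != RHS

No, not on the curve


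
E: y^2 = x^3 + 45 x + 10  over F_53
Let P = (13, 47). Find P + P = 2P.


Doubling: s = (3 x1^2 + a) / (2 y1)
s = (3*13^2 + 45) / (2*47) mod 53 = 7
x3 = s^2 - 2 x1 mod 53 = 7^2 - 2*13 = 23
y3 = s (x1 - x3) - y1 mod 53 = 7 * (13 - 23) - 47 = 42

2P = (23, 42)


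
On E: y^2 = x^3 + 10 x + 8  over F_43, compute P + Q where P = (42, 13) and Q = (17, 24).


P != Q, so use the chord formula.
s = (y2 - y1) / (x2 - x1) = (11) / (18) mod 43 = 3
x3 = s^2 - x1 - x2 mod 43 = 3^2 - 42 - 17 = 36
y3 = s (x1 - x3) - y1 mod 43 = 3 * (42 - 36) - 13 = 5

P + Q = (36, 5)


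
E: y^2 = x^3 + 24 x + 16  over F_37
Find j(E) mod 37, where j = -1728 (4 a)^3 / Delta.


Delta = -16(4 a^3 + 27 b^2) mod 37 = 9
-1728 * (4 a)^3 = -1728 * (4*24)^3 mod 37 = 23
j = 23 * 9^(-1) mod 37 = 19

j = 19 (mod 37)


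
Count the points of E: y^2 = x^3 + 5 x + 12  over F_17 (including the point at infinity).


For each x in F_17, count y with y^2 = x^3 + 5 x + 12 mod 17:
  x = 1: RHS = 1, y in [1, 16]  -> 2 point(s)
  x = 2: RHS = 13, y in [8, 9]  -> 2 point(s)
  x = 5: RHS = 9, y in [3, 14]  -> 2 point(s)
  x = 7: RHS = 16, y in [4, 13]  -> 2 point(s)
  x = 9: RHS = 4, y in [2, 15]  -> 2 point(s)
  x = 10: RHS = 8, y in [5, 12]  -> 2 point(s)
  x = 11: RHS = 4, y in [2, 15]  -> 2 point(s)
  x = 12: RHS = 15, y in [7, 10]  -> 2 point(s)
  x = 13: RHS = 13, y in [8, 9]  -> 2 point(s)
  x = 14: RHS = 4, y in [2, 15]  -> 2 point(s)
Affine points: 20. Add the point at infinity: total = 21.

#E(F_17) = 21


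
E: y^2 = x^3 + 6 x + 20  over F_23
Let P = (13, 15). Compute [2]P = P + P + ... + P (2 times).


k = 2 = 10_2 (binary, LSB first: 01)
Double-and-add from P = (13, 15):
  bit 0 = 0: acc unchanged = O
  bit 1 = 1: acc = O + (21, 0) = (21, 0)

2P = (21, 0)


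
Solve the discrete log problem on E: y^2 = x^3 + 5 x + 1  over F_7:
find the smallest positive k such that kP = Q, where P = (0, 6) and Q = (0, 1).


Enumerate multiples of P until we hit Q = (0, 1):
  1P = (0, 6)
  2P = (1, 0)
  3P = (0, 1)
Match found at i = 3.

k = 3


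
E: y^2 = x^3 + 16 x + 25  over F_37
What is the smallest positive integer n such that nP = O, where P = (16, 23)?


Compute successive multiples of P until we hit O:
  1P = (16, 23)
  2P = (12, 13)
  3P = (6, 2)
  4P = (22, 31)
  5P = (9, 11)
  6P = (24, 32)
  7P = (0, 32)
  8P = (31, 34)
  ... (continuing to 41P)
  41P = O

ord(P) = 41


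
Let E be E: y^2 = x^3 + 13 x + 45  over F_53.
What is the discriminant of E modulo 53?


4 a^3 + 27 b^2 = 4*13^3 + 27*45^2 = 8788 + 54675 = 63463
Delta = -16 * (63463) = -1015408
Delta mod 53 = 19

Delta = 19 (mod 53)


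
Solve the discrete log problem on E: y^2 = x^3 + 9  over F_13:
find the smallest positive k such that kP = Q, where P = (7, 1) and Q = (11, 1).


Enumerate multiples of P until we hit Q = (11, 1):
  1P = (7, 1)
  2P = (3, 7)
  3P = (2, 11)
  4P = (8, 1)
  5P = (11, 12)
  6P = (5, 11)
  7P = (0, 3)
  8P = (9, 7)
  9P = (6, 2)
  10P = (1, 6)
  11P = (1, 7)
  12P = (6, 11)
  13P = (9, 6)
  14P = (0, 10)
  15P = (5, 2)
  16P = (11, 1)
Match found at i = 16.

k = 16


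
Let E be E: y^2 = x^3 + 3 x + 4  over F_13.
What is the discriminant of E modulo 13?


4 a^3 + 27 b^2 = 4*3^3 + 27*4^2 = 108 + 432 = 540
Delta = -16 * (540) = -8640
Delta mod 13 = 5

Delta = 5 (mod 13)


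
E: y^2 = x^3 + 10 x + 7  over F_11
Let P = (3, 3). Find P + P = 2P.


Doubling: s = (3 x1^2 + a) / (2 y1)
s = (3*3^2 + 10) / (2*3) mod 11 = 8
x3 = s^2 - 2 x1 mod 11 = 8^2 - 2*3 = 3
y3 = s (x1 - x3) - y1 mod 11 = 8 * (3 - 3) - 3 = 8

2P = (3, 8)


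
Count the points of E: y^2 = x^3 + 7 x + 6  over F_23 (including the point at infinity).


For each x in F_23, count y with y^2 = x^3 + 7 x + 6 mod 23:
  x = 0: RHS = 6, y in [11, 12]  -> 2 point(s)
  x = 3: RHS = 8, y in [10, 13]  -> 2 point(s)
  x = 4: RHS = 6, y in [11, 12]  -> 2 point(s)
  x = 9: RHS = 16, y in [4, 19]  -> 2 point(s)
  x = 10: RHS = 18, y in [8, 15]  -> 2 point(s)
  x = 12: RHS = 1, y in [1, 22]  -> 2 point(s)
  x = 15: RHS = 13, y in [6, 17]  -> 2 point(s)
  x = 17: RHS = 1, y in [1, 22]  -> 2 point(s)
  x = 19: RHS = 6, y in [11, 12]  -> 2 point(s)
  x = 20: RHS = 4, y in [2, 21]  -> 2 point(s)
Affine points: 20. Add the point at infinity: total = 21.

#E(F_23) = 21


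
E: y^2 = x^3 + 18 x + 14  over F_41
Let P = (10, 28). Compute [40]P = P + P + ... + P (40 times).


k = 40 = 101000_2 (binary, LSB first: 000101)
Double-and-add from P = (10, 28):
  bit 0 = 0: acc unchanged = O
  bit 1 = 0: acc unchanged = O
  bit 2 = 0: acc unchanged = O
  bit 3 = 1: acc = O + (18, 15) = (18, 15)
  bit 4 = 0: acc unchanged = (18, 15)
  bit 5 = 1: acc = (18, 15) + (34, 18) = (35, 10)

40P = (35, 10)


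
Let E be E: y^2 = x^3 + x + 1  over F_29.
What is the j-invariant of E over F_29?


Delta = -16(4 a^3 + 27 b^2) mod 29 = 26
-1728 * (4 a)^3 = -1728 * (4*1)^3 mod 29 = 14
j = 14 * 26^(-1) mod 29 = 5

j = 5 (mod 29)


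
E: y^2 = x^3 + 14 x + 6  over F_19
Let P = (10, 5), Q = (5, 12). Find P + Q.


P != Q, so use the chord formula.
s = (y2 - y1) / (x2 - x1) = (7) / (14) mod 19 = 10
x3 = s^2 - x1 - x2 mod 19 = 10^2 - 10 - 5 = 9
y3 = s (x1 - x3) - y1 mod 19 = 10 * (10 - 9) - 5 = 5

P + Q = (9, 5)


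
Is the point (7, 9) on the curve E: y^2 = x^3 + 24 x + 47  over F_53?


Check whether y^2 = x^3 + 24 x + 47 (mod 53) for (x, y) = (7, 9).
LHS: y^2 = 9^2 mod 53 = 28
RHS: x^3 + 24 x + 47 = 7^3 + 24*7 + 47 mod 53 = 28
LHS = RHS

Yes, on the curve


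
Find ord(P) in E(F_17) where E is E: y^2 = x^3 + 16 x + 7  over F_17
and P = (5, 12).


Compute successive multiples of P until we hit O:
  1P = (5, 12)
  2P = (6, 9)
  3P = (15, 1)
  4P = (13, 7)
  5P = (14, 0)
  6P = (13, 10)
  7P = (15, 16)
  8P = (6, 8)
  ... (continuing to 10P)
  10P = O

ord(P) = 10


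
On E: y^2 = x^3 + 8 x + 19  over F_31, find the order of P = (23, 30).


Compute successive multiples of P until we hit O:
  1P = (23, 30)
  2P = (3, 16)
  3P = (12, 18)
  4P = (10, 18)
  5P = (26, 3)
  6P = (1, 20)
  7P = (9, 13)
  8P = (0, 9)
  ... (continuing to 23P)
  23P = O

ord(P) = 23


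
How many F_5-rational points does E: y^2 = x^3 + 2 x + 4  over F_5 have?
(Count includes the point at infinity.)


For each x in F_5, count y with y^2 = x^3 + 2 x + 4 mod 5:
  x = 0: RHS = 4, y in [2, 3]  -> 2 point(s)
  x = 2: RHS = 1, y in [1, 4]  -> 2 point(s)
  x = 4: RHS = 1, y in [1, 4]  -> 2 point(s)
Affine points: 6. Add the point at infinity: total = 7.

#E(F_5) = 7


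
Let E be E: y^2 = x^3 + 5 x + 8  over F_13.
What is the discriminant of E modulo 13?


4 a^3 + 27 b^2 = 4*5^3 + 27*8^2 = 500 + 1728 = 2228
Delta = -16 * (2228) = -35648
Delta mod 13 = 11

Delta = 11 (mod 13)


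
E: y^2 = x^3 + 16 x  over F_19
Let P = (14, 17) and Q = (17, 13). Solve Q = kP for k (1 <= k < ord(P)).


Enumerate multiples of P until we hit Q = (17, 13):
  1P = (14, 17)
  2P = (11, 5)
  3P = (10, 18)
  4P = (1, 13)
  5P = (15, 9)
  6P = (16, 18)
  7P = (13, 12)
  8P = (17, 6)
  9P = (12, 1)
  10P = (0, 0)
  11P = (12, 18)
  12P = (17, 13)
Match found at i = 12.

k = 12


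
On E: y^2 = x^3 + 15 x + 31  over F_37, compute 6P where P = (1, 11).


k = 6 = 110_2 (binary, LSB first: 011)
Double-and-add from P = (1, 11):
  bit 0 = 0: acc unchanged = O
  bit 1 = 1: acc = O + (32, 4) = (32, 4)
  bit 2 = 1: acc = (32, 4) + (14, 32) = (19, 21)

6P = (19, 21)


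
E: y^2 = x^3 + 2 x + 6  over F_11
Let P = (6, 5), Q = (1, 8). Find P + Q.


P != Q, so use the chord formula.
s = (y2 - y1) / (x2 - x1) = (3) / (6) mod 11 = 6
x3 = s^2 - x1 - x2 mod 11 = 6^2 - 6 - 1 = 7
y3 = s (x1 - x3) - y1 mod 11 = 6 * (6 - 7) - 5 = 0

P + Q = (7, 0)


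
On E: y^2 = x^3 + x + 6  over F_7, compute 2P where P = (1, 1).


Doubling: s = (3 x1^2 + a) / (2 y1)
s = (3*1^2 + 1) / (2*1) mod 7 = 2
x3 = s^2 - 2 x1 mod 7 = 2^2 - 2*1 = 2
y3 = s (x1 - x3) - y1 mod 7 = 2 * (1 - 2) - 1 = 4

2P = (2, 4)


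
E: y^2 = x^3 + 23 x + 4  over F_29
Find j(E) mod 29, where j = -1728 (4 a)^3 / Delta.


Delta = -16(4 a^3 + 27 b^2) mod 29 = 10
-1728 * (4 a)^3 = -1728 * (4*23)^3 mod 29 = 21
j = 21 * 10^(-1) mod 29 = 5

j = 5 (mod 29)


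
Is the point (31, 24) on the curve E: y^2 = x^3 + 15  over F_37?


Check whether y^2 = x^3 + 0 x + 15 (mod 37) for (x, y) = (31, 24).
LHS: y^2 = 24^2 mod 37 = 21
RHS: x^3 + 0 x + 15 = 31^3 + 0*31 + 15 mod 37 = 21
LHS = RHS

Yes, on the curve


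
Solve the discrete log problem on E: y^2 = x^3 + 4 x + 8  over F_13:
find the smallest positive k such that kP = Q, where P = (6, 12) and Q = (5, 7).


Enumerate multiples of P until we hit Q = (5, 7):
  1P = (6, 12)
  2P = (4, 6)
  3P = (12, 9)
  4P = (5, 7)
Match found at i = 4.

k = 4


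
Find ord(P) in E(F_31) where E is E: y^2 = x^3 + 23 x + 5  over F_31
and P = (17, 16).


Compute successive multiples of P until we hit O:
  1P = (17, 16)
  2P = (16, 6)
  3P = (5, 11)
  4P = (18, 12)
  5P = (12, 26)
  6P = (6, 24)
  7P = (28, 23)
  8P = (11, 16)
  ... (continuing to 37P)
  37P = O

ord(P) = 37


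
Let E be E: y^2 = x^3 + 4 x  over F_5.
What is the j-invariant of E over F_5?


Delta = -16(4 a^3 + 27 b^2) mod 5 = 4
-1728 * (4 a)^3 = -1728 * (4*4)^3 mod 5 = 2
j = 2 * 4^(-1) mod 5 = 3

j = 3 (mod 5)


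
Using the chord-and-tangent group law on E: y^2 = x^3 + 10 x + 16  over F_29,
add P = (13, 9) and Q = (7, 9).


P != Q, so use the chord formula.
s = (y2 - y1) / (x2 - x1) = (0) / (23) mod 29 = 0
x3 = s^2 - x1 - x2 mod 29 = 0^2 - 13 - 7 = 9
y3 = s (x1 - x3) - y1 mod 29 = 0 * (13 - 9) - 9 = 20

P + Q = (9, 20)


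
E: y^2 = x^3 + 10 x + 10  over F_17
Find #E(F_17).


For each x in F_17, count y with y^2 = x^3 + 10 x + 10 mod 17:
  x = 1: RHS = 4, y in [2, 15]  -> 2 point(s)
  x = 2: RHS = 4, y in [2, 15]  -> 2 point(s)
  x = 3: RHS = 16, y in [4, 13]  -> 2 point(s)
  x = 5: RHS = 15, y in [7, 10]  -> 2 point(s)
  x = 7: RHS = 15, y in [7, 10]  -> 2 point(s)
  x = 9: RHS = 13, y in [8, 9]  -> 2 point(s)
  x = 13: RHS = 8, y in [5, 12]  -> 2 point(s)
  x = 14: RHS = 4, y in [2, 15]  -> 2 point(s)
  x = 15: RHS = 16, y in [4, 13]  -> 2 point(s)
  x = 16: RHS = 16, y in [4, 13]  -> 2 point(s)
Affine points: 20. Add the point at infinity: total = 21.

#E(F_17) = 21


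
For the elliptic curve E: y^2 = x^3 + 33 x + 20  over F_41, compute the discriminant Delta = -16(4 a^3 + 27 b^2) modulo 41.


4 a^3 + 27 b^2 = 4*33^3 + 27*20^2 = 143748 + 10800 = 154548
Delta = -16 * (154548) = -2472768
Delta mod 41 = 24

Delta = 24 (mod 41)


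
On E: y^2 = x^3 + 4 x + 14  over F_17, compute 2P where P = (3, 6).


Doubling: s = (3 x1^2 + a) / (2 y1)
s = (3*3^2 + 4) / (2*6) mod 17 = 4
x3 = s^2 - 2 x1 mod 17 = 4^2 - 2*3 = 10
y3 = s (x1 - x3) - y1 mod 17 = 4 * (3 - 10) - 6 = 0

2P = (10, 0)


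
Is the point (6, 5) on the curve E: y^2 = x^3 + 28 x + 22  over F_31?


Check whether y^2 = x^3 + 28 x + 22 (mod 31) for (x, y) = (6, 5).
LHS: y^2 = 5^2 mod 31 = 25
RHS: x^3 + 28 x + 22 = 6^3 + 28*6 + 22 mod 31 = 3
LHS != RHS

No, not on the curve


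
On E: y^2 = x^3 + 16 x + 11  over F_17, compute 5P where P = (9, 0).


k = 5 = 101_2 (binary, LSB first: 101)
Double-and-add from P = (9, 0):
  bit 0 = 1: acc = O + (9, 0) = (9, 0)
  bit 1 = 0: acc unchanged = (9, 0)
  bit 2 = 1: acc = (9, 0) + O = (9, 0)

5P = (9, 0)


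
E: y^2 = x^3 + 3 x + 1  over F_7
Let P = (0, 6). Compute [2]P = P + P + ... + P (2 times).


k = 2 = 10_2 (binary, LSB first: 01)
Double-and-add from P = (0, 6):
  bit 0 = 0: acc unchanged = O
  bit 1 = 1: acc = O + (4, 0) = (4, 0)

2P = (4, 0)


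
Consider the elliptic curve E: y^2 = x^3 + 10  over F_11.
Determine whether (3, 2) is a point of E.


Check whether y^2 = x^3 + 0 x + 10 (mod 11) for (x, y) = (3, 2).
LHS: y^2 = 2^2 mod 11 = 4
RHS: x^3 + 0 x + 10 = 3^3 + 0*3 + 10 mod 11 = 4
LHS = RHS

Yes, on the curve


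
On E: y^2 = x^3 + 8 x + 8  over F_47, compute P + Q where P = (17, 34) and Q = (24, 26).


P != Q, so use the chord formula.
s = (y2 - y1) / (x2 - x1) = (39) / (7) mod 47 = 19
x3 = s^2 - x1 - x2 mod 47 = 19^2 - 17 - 24 = 38
y3 = s (x1 - x3) - y1 mod 47 = 19 * (17 - 38) - 34 = 37

P + Q = (38, 37)


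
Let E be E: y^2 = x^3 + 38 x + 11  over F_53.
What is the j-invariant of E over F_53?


Delta = -16(4 a^3 + 27 b^2) mod 53 = 11
-1728 * (4 a)^3 = -1728 * (4*38)^3 mod 53 = 5
j = 5 * 11^(-1) mod 53 = 39

j = 39 (mod 53)


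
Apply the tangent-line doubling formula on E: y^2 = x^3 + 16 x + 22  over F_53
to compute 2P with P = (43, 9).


Doubling: s = (3 x1^2 + a) / (2 y1)
s = (3*43^2 + 16) / (2*9) mod 53 = 47
x3 = s^2 - 2 x1 mod 53 = 47^2 - 2*43 = 3
y3 = s (x1 - x3) - y1 mod 53 = 47 * (43 - 3) - 9 = 16

2P = (3, 16)


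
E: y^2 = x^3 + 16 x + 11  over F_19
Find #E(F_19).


For each x in F_19, count y with y^2 = x^3 + 16 x + 11 mod 19:
  x = 0: RHS = 11, y in [7, 12]  -> 2 point(s)
  x = 1: RHS = 9, y in [3, 16]  -> 2 point(s)
  x = 4: RHS = 6, y in [5, 14]  -> 2 point(s)
  x = 5: RHS = 7, y in [8, 11]  -> 2 point(s)
  x = 6: RHS = 0, y in [0]  -> 1 point(s)
  x = 8: RHS = 5, y in [9, 10]  -> 2 point(s)
  x = 11: RHS = 17, y in [6, 13]  -> 2 point(s)
  x = 15: RHS = 16, y in [4, 15]  -> 2 point(s)
  x = 17: RHS = 9, y in [3, 16]  -> 2 point(s)
Affine points: 17. Add the point at infinity: total = 18.

#E(F_19) = 18


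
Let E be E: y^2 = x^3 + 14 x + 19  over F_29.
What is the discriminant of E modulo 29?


4 a^3 + 27 b^2 = 4*14^3 + 27*19^2 = 10976 + 9747 = 20723
Delta = -16 * (20723) = -331568
Delta mod 29 = 18

Delta = 18 (mod 29)


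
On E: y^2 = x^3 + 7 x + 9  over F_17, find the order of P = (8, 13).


Compute successive multiples of P until we hit O:
  1P = (8, 13)
  2P = (16, 16)
  3P = (12, 11)
  4P = (10, 5)
  5P = (15, 15)
  6P = (9, 11)
  7P = (4, 13)
  8P = (5, 4)
  ... (continuing to 22P)
  22P = O

ord(P) = 22


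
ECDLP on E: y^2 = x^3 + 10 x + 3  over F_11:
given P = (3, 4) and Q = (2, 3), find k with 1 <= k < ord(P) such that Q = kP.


Enumerate multiples of P until we hit Q = (2, 3):
  1P = (3, 4)
  2P = (8, 10)
  3P = (1, 5)
  4P = (10, 5)
  5P = (7, 8)
  6P = (2, 8)
  7P = (0, 6)
  8P = (6, 9)
  9P = (6, 2)
  10P = (0, 5)
  11P = (2, 3)
Match found at i = 11.

k = 11


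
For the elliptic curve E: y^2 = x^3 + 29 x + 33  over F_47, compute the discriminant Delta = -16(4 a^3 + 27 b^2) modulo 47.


4 a^3 + 27 b^2 = 4*29^3 + 27*33^2 = 97556 + 29403 = 126959
Delta = -16 * (126959) = -2031344
Delta mod 47 = 43

Delta = 43 (mod 47)


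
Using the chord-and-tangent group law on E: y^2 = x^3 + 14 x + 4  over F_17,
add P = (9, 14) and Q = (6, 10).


P != Q, so use the chord formula.
s = (y2 - y1) / (x2 - x1) = (13) / (14) mod 17 = 7
x3 = s^2 - x1 - x2 mod 17 = 7^2 - 9 - 6 = 0
y3 = s (x1 - x3) - y1 mod 17 = 7 * (9 - 0) - 14 = 15

P + Q = (0, 15)


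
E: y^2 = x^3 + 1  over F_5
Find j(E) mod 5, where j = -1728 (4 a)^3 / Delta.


Delta = -16(4 a^3 + 27 b^2) mod 5 = 3
-1728 * (4 a)^3 = -1728 * (4*0)^3 mod 5 = 0
j = 0 * 3^(-1) mod 5 = 0

j = 0 (mod 5)


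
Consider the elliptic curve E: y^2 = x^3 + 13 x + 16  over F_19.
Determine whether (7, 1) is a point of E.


Check whether y^2 = x^3 + 13 x + 16 (mod 19) for (x, y) = (7, 1).
LHS: y^2 = 1^2 mod 19 = 1
RHS: x^3 + 13 x + 16 = 7^3 + 13*7 + 16 mod 19 = 13
LHS != RHS

No, not on the curve


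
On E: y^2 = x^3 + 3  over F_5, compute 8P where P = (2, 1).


k = 8 = 1000_2 (binary, LSB first: 0001)
Double-and-add from P = (2, 1):
  bit 0 = 0: acc unchanged = O
  bit 1 = 0: acc unchanged = O
  bit 2 = 0: acc unchanged = O
  bit 3 = 1: acc = O + (2, 4) = (2, 4)

8P = (2, 4)


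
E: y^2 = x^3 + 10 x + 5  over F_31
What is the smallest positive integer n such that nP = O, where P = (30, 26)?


Compute successive multiples of P until we hit O:
  1P = (30, 26)
  2P = (4, 27)
  3P = (2, 23)
  4P = (0, 6)
  5P = (29, 16)
  6P = (10, 19)
  7P = (16, 13)
  8P = (5, 26)
  ... (continuing to 42P)
  42P = O

ord(P) = 42


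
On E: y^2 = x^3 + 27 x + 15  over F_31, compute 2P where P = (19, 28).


Doubling: s = (3 x1^2 + a) / (2 y1)
s = (3*19^2 + 27) / (2*28) mod 31 = 1
x3 = s^2 - 2 x1 mod 31 = 1^2 - 2*19 = 25
y3 = s (x1 - x3) - y1 mod 31 = 1 * (19 - 25) - 28 = 28

2P = (25, 28)


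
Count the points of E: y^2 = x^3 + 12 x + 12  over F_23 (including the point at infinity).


For each x in F_23, count y with y^2 = x^3 + 12 x + 12 mod 23:
  x = 0: RHS = 12, y in [9, 14]  -> 2 point(s)
  x = 1: RHS = 2, y in [5, 18]  -> 2 point(s)
  x = 3: RHS = 6, y in [11, 12]  -> 2 point(s)
  x = 4: RHS = 9, y in [3, 20]  -> 2 point(s)
  x = 5: RHS = 13, y in [6, 17]  -> 2 point(s)
  x = 6: RHS = 1, y in [1, 22]  -> 2 point(s)
  x = 7: RHS = 2, y in [5, 18]  -> 2 point(s)
  x = 11: RHS = 3, y in [7, 16]  -> 2 point(s)
  x = 14: RHS = 3, y in [7, 16]  -> 2 point(s)
  x = 15: RHS = 2, y in [5, 18]  -> 2 point(s)
  x = 17: RHS = 0, y in [0]  -> 1 point(s)
  x = 20: RHS = 18, y in [8, 15]  -> 2 point(s)
  x = 21: RHS = 3, y in [7, 16]  -> 2 point(s)
Affine points: 25. Add the point at infinity: total = 26.

#E(F_23) = 26


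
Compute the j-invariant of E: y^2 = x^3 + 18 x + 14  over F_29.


Delta = -16(4 a^3 + 27 b^2) mod 29 = 19
-1728 * (4 a)^3 = -1728 * (4*18)^3 mod 29 = 13
j = 13 * 19^(-1) mod 29 = 19

j = 19 (mod 29)


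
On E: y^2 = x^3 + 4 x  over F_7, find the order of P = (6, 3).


Compute successive multiples of P until we hit O:
  1P = (6, 3)
  2P = (2, 4)
  3P = (3, 5)
  4P = (0, 0)
  5P = (3, 2)
  6P = (2, 3)
  7P = (6, 4)
  8P = O

ord(P) = 8


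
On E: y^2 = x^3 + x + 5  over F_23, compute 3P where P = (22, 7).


k = 3 = 11_2 (binary, LSB first: 11)
Double-and-add from P = (22, 7):
  bit 0 = 1: acc = O + (22, 7) = (22, 7)
  bit 1 = 1: acc = (22, 7) + (11, 6) = (17, 6)

3P = (17, 6)


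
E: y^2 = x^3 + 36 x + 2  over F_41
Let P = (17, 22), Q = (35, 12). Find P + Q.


P != Q, so use the chord formula.
s = (y2 - y1) / (x2 - x1) = (31) / (18) mod 41 = 4
x3 = s^2 - x1 - x2 mod 41 = 4^2 - 17 - 35 = 5
y3 = s (x1 - x3) - y1 mod 41 = 4 * (17 - 5) - 22 = 26

P + Q = (5, 26)


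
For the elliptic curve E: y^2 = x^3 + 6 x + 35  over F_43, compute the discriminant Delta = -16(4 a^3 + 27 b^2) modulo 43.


4 a^3 + 27 b^2 = 4*6^3 + 27*35^2 = 864 + 33075 = 33939
Delta = -16 * (33939) = -543024
Delta mod 43 = 23

Delta = 23 (mod 43)


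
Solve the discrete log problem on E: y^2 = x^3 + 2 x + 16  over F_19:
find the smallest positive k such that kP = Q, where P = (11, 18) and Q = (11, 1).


Enumerate multiples of P until we hit Q = (11, 1):
  1P = (11, 18)
  2P = (1, 0)
  3P = (11, 1)
Match found at i = 3.

k = 3


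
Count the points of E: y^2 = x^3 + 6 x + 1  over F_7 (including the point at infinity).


For each x in F_7, count y with y^2 = x^3 + 6 x + 1 mod 7:
  x = 0: RHS = 1, y in [1, 6]  -> 2 point(s)
  x = 1: RHS = 1, y in [1, 6]  -> 2 point(s)
  x = 2: RHS = 0, y in [0]  -> 1 point(s)
  x = 3: RHS = 4, y in [2, 5]  -> 2 point(s)
  x = 5: RHS = 2, y in [3, 4]  -> 2 point(s)
  x = 6: RHS = 1, y in [1, 6]  -> 2 point(s)
Affine points: 11. Add the point at infinity: total = 12.

#E(F_7) = 12


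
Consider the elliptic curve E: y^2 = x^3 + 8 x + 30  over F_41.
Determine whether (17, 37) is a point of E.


Check whether y^2 = x^3 + 8 x + 30 (mod 41) for (x, y) = (17, 37).
LHS: y^2 = 37^2 mod 41 = 16
RHS: x^3 + 8 x + 30 = 17^3 + 8*17 + 30 mod 41 = 36
LHS != RHS

No, not on the curve
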